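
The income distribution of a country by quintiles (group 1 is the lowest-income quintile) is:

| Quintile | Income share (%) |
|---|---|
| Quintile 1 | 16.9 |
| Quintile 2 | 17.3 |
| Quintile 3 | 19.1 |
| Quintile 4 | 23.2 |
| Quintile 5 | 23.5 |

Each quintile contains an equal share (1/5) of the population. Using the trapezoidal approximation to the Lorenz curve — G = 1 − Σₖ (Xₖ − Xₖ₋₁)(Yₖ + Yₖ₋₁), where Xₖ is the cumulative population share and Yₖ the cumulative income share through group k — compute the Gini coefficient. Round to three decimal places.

0.076

Cumulative income shares Yₖ: 0.1690, 0.3420, 0.5330, 0.7650, 1.0000
Σ (Xₖ−Xₖ₋₁)(Yₖ+Yₖ₋₁) = (1/5)(0.1690+0.0000) + (1/5)(0.3420+0.1690) + (1/5)(0.5330+0.3420) + (1/5)(0.7650+0.5330) + (1/5)(1.0000+0.7650)
  = 0.0338 + 0.1022 + 0.1750 + 0.2596 + 0.3530 = 0.9236
G = 1 − 0.9236 = 0.0764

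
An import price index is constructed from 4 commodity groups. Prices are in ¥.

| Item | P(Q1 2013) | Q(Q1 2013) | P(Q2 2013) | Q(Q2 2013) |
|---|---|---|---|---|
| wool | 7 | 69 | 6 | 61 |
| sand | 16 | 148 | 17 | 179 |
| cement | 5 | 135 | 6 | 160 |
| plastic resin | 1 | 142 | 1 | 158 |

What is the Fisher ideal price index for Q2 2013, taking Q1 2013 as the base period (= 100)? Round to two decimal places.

Laspeyres component (base-period weights):
ΣP(Q2 2013)Q(Q1 2013) = 6×69 + 17×148 + 6×135 + 1×142 = 414 + 2516 + 810 + 142 = 3882
ΣP(Q1 2013)Q(Q1 2013) = 7×69 + 16×148 + 5×135 + 1×142 = 483 + 2368 + 675 + 142 = 3668
L = 3882 / 3668 × 100 = 105.8342
Paasche component (current-period weights):
ΣP(Q2 2013)Q(Q2 2013) = 6×61 + 17×179 + 6×160 + 1×158 = 366 + 3043 + 960 + 158 = 4527
ΣP(Q1 2013)Q(Q2 2013) = 7×61 + 16×179 + 5×160 + 1×158 = 427 + 2864 + 800 + 158 = 4249
P = 4527 / 4249 × 100 = 106.5427
Fisher = √(L × P) = √(105.8342 × 106.5427) = 106.1879

106.19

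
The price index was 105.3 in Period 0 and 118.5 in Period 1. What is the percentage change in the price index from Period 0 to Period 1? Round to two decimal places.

12.54%

Change = (118.5 − 105.3) / 105.3 × 100
       = 13.2 / 105.3 × 100 = 12.5356%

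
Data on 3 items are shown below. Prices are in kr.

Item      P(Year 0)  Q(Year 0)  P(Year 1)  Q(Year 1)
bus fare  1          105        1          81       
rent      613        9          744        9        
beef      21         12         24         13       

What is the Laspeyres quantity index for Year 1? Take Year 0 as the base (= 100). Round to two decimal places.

Laspeyres quantity index uses base-period prices as weights.
ΣP(Year 0)·Q(Year 1) = 1×81 + 613×9 + 21×13 = 81 + 5517 + 273 = 5871
ΣP(Year 0)·Q(Year 0) = 1×105 + 613×9 + 21×12 = 105 + 5517 + 252 = 5874
Index = 5871 / 5874 × 100 = 99.9489

99.95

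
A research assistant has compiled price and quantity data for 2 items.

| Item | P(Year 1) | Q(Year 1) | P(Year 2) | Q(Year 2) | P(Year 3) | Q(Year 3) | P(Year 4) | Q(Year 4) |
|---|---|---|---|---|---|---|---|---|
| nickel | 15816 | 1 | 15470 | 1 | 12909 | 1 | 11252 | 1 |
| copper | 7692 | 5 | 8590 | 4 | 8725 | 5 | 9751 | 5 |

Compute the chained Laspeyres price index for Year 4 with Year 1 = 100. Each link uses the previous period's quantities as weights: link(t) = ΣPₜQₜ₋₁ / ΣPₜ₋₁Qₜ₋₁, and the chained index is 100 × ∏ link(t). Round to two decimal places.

109.61

Link Year 1→Year 2:
ΣP(Year 2)Q(Year 1) = 15470×1 + 8590×5 = 15470 + 42950 = 58420
ΣP(Year 1)Q(Year 1) = 15816×1 + 7692×5 = 15816 + 38460 = 54276
link = 58420/54276 = 1.076351
Link Year 2→Year 3:
ΣP(Year 3)Q(Year 2) = 12909×1 + 8725×4 = 12909 + 34900 = 47809
ΣP(Year 2)Q(Year 2) = 15470×1 + 8590×4 = 15470 + 34360 = 49830
link = 47809/49830 = 0.959442
Link Year 3→Year 4:
ΣP(Year 4)Q(Year 3) = 11252×1 + 9751×5 = 11252 + 48755 = 60007
ΣP(Year 3)Q(Year 3) = 12909×1 + 8725×5 = 12909 + 43625 = 56534
link = 60007/56534 = 1.061432
Chained index = 100 × 1.076351 × 0.959442 × 1.061432 = 109.6137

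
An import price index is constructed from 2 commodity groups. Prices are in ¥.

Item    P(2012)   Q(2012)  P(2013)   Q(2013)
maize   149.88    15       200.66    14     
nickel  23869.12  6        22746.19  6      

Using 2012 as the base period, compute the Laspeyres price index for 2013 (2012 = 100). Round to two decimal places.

95.89

Laspeyres price index uses base-period quantities as weights.
ΣP(2013)·Q(2012) = 200.66×15 + 22746.19×6 = 3009.9 + 136477.14 = 139487.04
ΣP(2012)·Q(2012) = 149.88×15 + 23869.12×6 = 2248.2 + 143214.72 = 145462.92
Index = 139487.04 / 145462.92 × 100 = 95.8918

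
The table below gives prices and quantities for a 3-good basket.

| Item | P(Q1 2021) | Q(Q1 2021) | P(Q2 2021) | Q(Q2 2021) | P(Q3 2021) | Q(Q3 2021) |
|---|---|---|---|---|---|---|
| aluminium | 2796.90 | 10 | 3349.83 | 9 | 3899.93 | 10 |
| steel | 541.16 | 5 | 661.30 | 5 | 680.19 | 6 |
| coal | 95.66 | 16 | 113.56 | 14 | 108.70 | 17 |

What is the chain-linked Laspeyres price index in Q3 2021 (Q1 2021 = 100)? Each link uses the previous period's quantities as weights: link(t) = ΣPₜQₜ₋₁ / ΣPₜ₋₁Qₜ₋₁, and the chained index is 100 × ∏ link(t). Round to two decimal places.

Link Q1 2021→Q2 2021:
ΣP(Q2 2021)Q(Q1 2021) = 3349.83×10 + 661.30×5 + 113.56×16 = 33498.3 + 3306.5 + 1816.96 = 38621.76
ΣP(Q1 2021)Q(Q1 2021) = 2796.90×10 + 541.16×5 + 95.66×16 = 27969 + 2705.8 + 1530.56 = 32205.36
link = 38621.76/32205.36 = 1.199234
Link Q2 2021→Q3 2021:
ΣP(Q3 2021)Q(Q2 2021) = 3899.93×9 + 680.19×5 + 108.70×14 = 35099.37 + 3400.95 + 1521.8 = 40022.12
ΣP(Q2 2021)Q(Q2 2021) = 3349.83×9 + 661.30×5 + 113.56×14 = 30148.47 + 3306.5 + 1589.84 = 35044.81
link = 40022.12/35044.81 = 1.142027
Chained index = 100 × 1.199234 × 1.142027 = 136.9558

136.96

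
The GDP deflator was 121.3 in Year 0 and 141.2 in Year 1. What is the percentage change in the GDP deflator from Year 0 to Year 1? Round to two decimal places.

16.41%

Change = (141.2 − 121.3) / 121.3 × 100
       = 19.9 / 121.3 × 100 = 16.4056%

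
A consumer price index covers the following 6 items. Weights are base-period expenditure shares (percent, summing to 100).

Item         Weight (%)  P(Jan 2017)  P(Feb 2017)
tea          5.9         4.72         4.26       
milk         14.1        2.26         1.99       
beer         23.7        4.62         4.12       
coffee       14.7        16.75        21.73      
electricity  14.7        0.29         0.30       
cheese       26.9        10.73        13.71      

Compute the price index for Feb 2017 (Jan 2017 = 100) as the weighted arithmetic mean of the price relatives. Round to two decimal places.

tea: 5.9 × (4.26/4.72) = 5.9 × 0.902542 = 5.3250
milk: 14.1 × (1.99/2.26) = 14.1 × 0.880531 = 12.4155
beer: 23.7 × (4.12/4.62) = 23.7 × 0.891775 = 21.1351
coffee: 14.7 × (21.73/16.75) = 14.7 × 1.297313 = 19.0705
electricity: 14.7 × (0.30/0.29) = 14.7 × 1.034483 = 15.2069
cheese: 26.9 × (13.71/10.73) = 26.9 × 1.277726 = 34.3708
Index = Σ wᵢ·(p₁ᵢ/p₀ᵢ) = 5.3250 + 12.4155 + 21.1351 + 19.0705 + 15.2069 + 34.3708 = 107.5238

107.52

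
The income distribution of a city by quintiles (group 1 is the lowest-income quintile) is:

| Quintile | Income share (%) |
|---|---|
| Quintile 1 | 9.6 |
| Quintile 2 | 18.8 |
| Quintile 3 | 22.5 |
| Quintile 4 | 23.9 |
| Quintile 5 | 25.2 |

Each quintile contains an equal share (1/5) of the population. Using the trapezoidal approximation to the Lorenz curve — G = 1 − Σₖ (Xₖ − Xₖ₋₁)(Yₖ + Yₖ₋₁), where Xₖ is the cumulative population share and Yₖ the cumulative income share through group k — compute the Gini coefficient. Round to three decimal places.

0.145

Cumulative income shares Yₖ: 0.0960, 0.2840, 0.5090, 0.7480, 1.0000
Σ (Xₖ−Xₖ₋₁)(Yₖ+Yₖ₋₁) = (1/5)(0.0960+0.0000) + (1/5)(0.2840+0.0960) + (1/5)(0.5090+0.2840) + (1/5)(0.7480+0.5090) + (1/5)(1.0000+0.7480)
  = 0.0192 + 0.0760 + 0.1586 + 0.2514 + 0.3496 = 0.8548
G = 1 − 0.8548 = 0.1452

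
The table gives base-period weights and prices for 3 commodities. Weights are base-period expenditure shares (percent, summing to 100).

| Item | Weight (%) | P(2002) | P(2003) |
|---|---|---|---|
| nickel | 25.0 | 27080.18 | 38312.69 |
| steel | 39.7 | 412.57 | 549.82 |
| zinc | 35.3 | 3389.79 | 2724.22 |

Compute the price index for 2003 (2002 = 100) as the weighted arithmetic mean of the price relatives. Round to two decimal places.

116.65

nickel: 25.0 × (38312.69/27080.18) = 25.0 × 1.414787 = 35.3697
steel: 39.7 × (549.82/412.57) = 39.7 × 1.332671 = 52.9070
zinc: 35.3 × (2724.22/3389.79) = 35.3 × 0.803655 = 28.3690
Index = Σ wᵢ·(p₁ᵢ/p₀ᵢ) = 35.3697 + 52.9070 + 28.3690 = 116.6457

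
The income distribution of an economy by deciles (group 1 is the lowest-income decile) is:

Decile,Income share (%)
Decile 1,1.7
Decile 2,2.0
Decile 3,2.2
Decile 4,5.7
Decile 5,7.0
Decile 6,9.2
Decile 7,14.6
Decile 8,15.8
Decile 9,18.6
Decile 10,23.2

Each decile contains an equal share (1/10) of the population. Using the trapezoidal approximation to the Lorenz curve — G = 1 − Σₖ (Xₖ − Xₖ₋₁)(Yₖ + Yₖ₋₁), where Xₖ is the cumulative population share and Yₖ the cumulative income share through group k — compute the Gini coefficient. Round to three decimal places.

Cumulative income shares Yₖ: 0.0170, 0.0370, 0.0590, 0.1160, 0.1860, 0.2780, 0.4240, 0.5820, 0.7680, 1.0000
Σ (Xₖ−Xₖ₋₁)(Yₖ+Yₖ₋₁) = (1/10)(0.0170+0.0000) + (1/10)(0.0370+0.0170) + (1/10)(0.0590+0.0370) + (1/10)(0.1160+0.0590) + (1/10)(0.1860+0.1160) + (1/10)(0.2780+0.1860) + (1/10)(0.4240+0.2780) + (1/10)(0.5820+0.4240) + (1/10)(0.7680+0.5820) + (1/10)(1.0000+0.7680)
  = 0.0017 + 0.0054 + 0.0096 + 0.0175 + 0.0302 + 0.0464 + 0.0702 + 0.1006 + 0.1350 + 0.1768 = 0.5934
G = 1 − 0.5934 = 0.4066

0.407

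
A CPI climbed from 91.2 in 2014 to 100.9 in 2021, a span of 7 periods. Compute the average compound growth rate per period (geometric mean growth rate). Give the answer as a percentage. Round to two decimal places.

Growth factor = (100.9/91.2)^(1/7) = (1.106360)^(1/7) = 1.014544
Growth rate = 1.014544 − 1 = 0.014544 = 1.4544%

1.45%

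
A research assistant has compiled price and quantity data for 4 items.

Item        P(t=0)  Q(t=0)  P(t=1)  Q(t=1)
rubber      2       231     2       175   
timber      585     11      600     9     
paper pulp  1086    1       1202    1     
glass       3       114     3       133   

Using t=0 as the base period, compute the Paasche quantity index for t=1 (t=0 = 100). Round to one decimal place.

85.4

Paasche quantity index uses current-period prices as weights.
ΣP(t=1)·Q(t=1) = 2×175 + 600×9 + 1202×1 + 3×133 = 350 + 5400 + 1202 + 399 = 7351
ΣP(t=1)·Q(t=0) = 2×231 + 600×11 + 1202×1 + 3×114 = 462 + 6600 + 1202 + 342 = 8606
Index = 7351 / 8606 × 100 = 85.4172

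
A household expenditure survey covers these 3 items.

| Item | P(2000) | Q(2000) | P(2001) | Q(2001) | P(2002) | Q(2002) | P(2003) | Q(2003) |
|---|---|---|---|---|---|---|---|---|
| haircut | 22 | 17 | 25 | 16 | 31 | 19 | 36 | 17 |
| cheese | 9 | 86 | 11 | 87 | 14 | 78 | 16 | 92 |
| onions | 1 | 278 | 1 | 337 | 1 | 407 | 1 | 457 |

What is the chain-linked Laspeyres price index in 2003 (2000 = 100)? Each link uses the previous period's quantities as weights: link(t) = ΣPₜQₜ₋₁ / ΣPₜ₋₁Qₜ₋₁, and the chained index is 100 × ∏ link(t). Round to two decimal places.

Link 2000→2001:
ΣP(2001)Q(2000) = 25×17 + 11×86 + 1×278 = 425 + 946 + 278 = 1649
ΣP(2000)Q(2000) = 22×17 + 9×86 + 1×278 = 374 + 774 + 278 = 1426
link = 1649/1426 = 1.156381
Link 2001→2002:
ΣP(2002)Q(2001) = 31×16 + 14×87 + 1×337 = 496 + 1218 + 337 = 2051
ΣP(2001)Q(2001) = 25×16 + 11×87 + 1×337 = 400 + 957 + 337 = 1694
link = 2051/1694 = 1.210744
Link 2002→2003:
ΣP(2003)Q(2002) = 36×19 + 16×78 + 1×407 = 684 + 1248 + 407 = 2339
ΣP(2002)Q(2002) = 31×19 + 14×78 + 1×407 = 589 + 1092 + 407 = 2088
link = 2339/2088 = 1.120211
Chained index = 100 × 1.156381 × 1.210744 × 1.120211 = 156.8387

156.84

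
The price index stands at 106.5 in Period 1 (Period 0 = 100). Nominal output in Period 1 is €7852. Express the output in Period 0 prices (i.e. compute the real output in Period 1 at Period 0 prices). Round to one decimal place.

7372.8

Real = Nominal ÷ (Index/100) = 7852 ÷ (106.5/100)
     = 7852 ÷ 1.065 = 7372.7700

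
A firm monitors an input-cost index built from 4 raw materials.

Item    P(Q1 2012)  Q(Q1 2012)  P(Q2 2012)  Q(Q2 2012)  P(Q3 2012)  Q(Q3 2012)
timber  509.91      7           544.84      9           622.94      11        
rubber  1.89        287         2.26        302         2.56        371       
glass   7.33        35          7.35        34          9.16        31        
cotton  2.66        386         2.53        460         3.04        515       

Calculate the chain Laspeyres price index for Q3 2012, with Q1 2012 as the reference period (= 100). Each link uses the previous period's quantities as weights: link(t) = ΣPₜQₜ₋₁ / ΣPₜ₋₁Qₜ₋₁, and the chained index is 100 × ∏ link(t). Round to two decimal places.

122.02

Link Q1 2012→Q2 2012:
ΣP(Q2 2012)Q(Q1 2012) = 544.84×7 + 2.26×287 + 7.35×35 + 2.53×386 = 3813.88 + 648.62 + 257.25 + 976.58 = 5696.33
ΣP(Q1 2012)Q(Q1 2012) = 509.91×7 + 1.89×287 + 7.33×35 + 2.66×386 = 3569.37 + 542.43 + 256.55 + 1026.76 = 5395.11
link = 5696.33/5395.11 = 1.055832
Link Q2 2012→Q3 2012:
ΣP(Q3 2012)Q(Q2 2012) = 622.94×9 + 2.56×302 + 9.16×34 + 3.04×460 = 5606.46 + 773.12 + 311.44 + 1398.4 = 8089.42
ΣP(Q2 2012)Q(Q2 2012) = 544.84×9 + 2.26×302 + 7.35×34 + 2.53×460 = 4903.56 + 682.52 + 249.9 + 1163.8 = 6999.78
link = 8089.42/6999.78 = 1.155668
Chained index = 100 × 1.055832 × 1.155668 = 122.0191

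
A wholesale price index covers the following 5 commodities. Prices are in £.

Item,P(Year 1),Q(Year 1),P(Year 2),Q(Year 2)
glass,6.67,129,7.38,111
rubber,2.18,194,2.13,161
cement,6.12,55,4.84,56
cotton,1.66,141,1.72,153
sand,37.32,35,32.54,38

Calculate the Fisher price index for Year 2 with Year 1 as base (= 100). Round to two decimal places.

94.88

Laspeyres component (base-period weights):
ΣP(Year 2)Q(Year 1) = 7.38×129 + 2.13×194 + 4.84×55 + 1.72×141 + 32.54×35 = 952.02 + 413.22 + 266.2 + 242.52 + 1138.9 = 3012.86
ΣP(Year 1)Q(Year 1) = 6.67×129 + 2.18×194 + 6.12×55 + 1.66×141 + 37.32×35 = 860.43 + 422.92 + 336.6 + 234.06 + 1306.2 = 3160.21
L = 3012.86 / 3160.21 × 100 = 95.3373
Paasche component (current-period weights):
ΣP(Year 2)Q(Year 2) = 7.38×111 + 2.13×161 + 4.84×56 + 1.72×153 + 32.54×38 = 819.18 + 342.93 + 271.04 + 263.16 + 1236.52 = 2932.83
ΣP(Year 1)Q(Year 2) = 6.67×111 + 2.18×161 + 6.12×56 + 1.66×153 + 37.32×38 = 740.37 + 350.98 + 342.72 + 253.98 + 1418.16 = 3106.21
P = 2932.83 / 3106.21 × 100 = 94.4183
Fisher = √(L × P) = √(95.3373 × 94.4183) = 94.8767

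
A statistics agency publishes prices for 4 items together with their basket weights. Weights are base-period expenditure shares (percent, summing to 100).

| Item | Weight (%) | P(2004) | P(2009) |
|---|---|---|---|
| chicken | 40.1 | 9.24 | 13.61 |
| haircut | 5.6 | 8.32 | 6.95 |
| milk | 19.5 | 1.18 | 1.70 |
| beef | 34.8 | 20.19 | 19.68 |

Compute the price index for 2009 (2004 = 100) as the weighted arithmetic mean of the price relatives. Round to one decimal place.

125.8

chicken: 40.1 × (13.61/9.24) = 40.1 × 1.472944 = 59.0650
haircut: 5.6 × (6.95/8.32) = 5.6 × 0.835337 = 4.6779
milk: 19.5 × (1.70/1.18) = 19.5 × 1.440678 = 28.0932
beef: 34.8 × (19.68/20.19) = 34.8 × 0.974740 = 33.9210
Index = Σ wᵢ·(p₁ᵢ/p₀ᵢ) = 59.0650 + 4.6779 + 28.0932 + 33.9210 = 125.7571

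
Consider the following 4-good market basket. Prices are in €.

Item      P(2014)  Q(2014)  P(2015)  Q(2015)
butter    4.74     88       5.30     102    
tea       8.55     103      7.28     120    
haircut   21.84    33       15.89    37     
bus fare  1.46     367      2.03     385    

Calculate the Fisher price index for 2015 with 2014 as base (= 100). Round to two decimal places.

96.99

Laspeyres component (base-period weights):
ΣP(2015)Q(2014) = 5.30×88 + 7.28×103 + 15.89×33 + 2.03×367 = 466.4 + 749.84 + 524.37 + 745.01 = 2485.62
ΣP(2014)Q(2014) = 4.74×88 + 8.55×103 + 21.84×33 + 1.46×367 = 417.12 + 880.65 + 720.72 + 535.82 = 2554.31
L = 2485.62 / 2554.31 × 100 = 97.3108
Paasche component (current-period weights):
ΣP(2015)Q(2015) = 5.30×102 + 7.28×120 + 15.89×37 + 2.03×385 = 540.6 + 873.6 + 587.93 + 781.55 = 2783.68
ΣP(2014)Q(2015) = 4.74×102 + 8.55×120 + 21.84×37 + 1.46×385 = 483.48 + 1026 + 808.08 + 562.1 = 2879.66
P = 2783.68 / 2879.66 × 100 = 96.6670
Fisher = √(L × P) = √(97.3108 × 96.6670) = 96.9884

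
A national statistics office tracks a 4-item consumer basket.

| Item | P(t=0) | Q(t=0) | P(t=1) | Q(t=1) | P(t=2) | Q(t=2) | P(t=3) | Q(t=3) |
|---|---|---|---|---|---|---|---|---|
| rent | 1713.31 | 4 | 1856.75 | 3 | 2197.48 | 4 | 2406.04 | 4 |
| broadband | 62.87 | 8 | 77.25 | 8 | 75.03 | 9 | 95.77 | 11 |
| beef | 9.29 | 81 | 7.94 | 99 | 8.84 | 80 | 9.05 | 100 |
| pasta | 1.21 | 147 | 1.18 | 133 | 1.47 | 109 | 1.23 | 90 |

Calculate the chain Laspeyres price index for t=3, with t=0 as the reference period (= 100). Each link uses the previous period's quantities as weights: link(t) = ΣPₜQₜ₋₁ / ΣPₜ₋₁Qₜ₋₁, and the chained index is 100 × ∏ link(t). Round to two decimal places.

136.05

Link t=0→t=1:
ΣP(t=1)Q(t=0) = 1856.75×4 + 77.25×8 + 7.94×81 + 1.18×147 = 7427 + 618 + 643.14 + 173.46 = 8861.6
ΣP(t=0)Q(t=0) = 1713.31×4 + 62.87×8 + 9.29×81 + 1.21×147 = 6853.24 + 502.96 + 752.49 + 177.87 = 8286.56
link = 8861.6/8286.56 = 1.069394
Link t=1→t=2:
ΣP(t=2)Q(t=1) = 2197.48×3 + 75.03×8 + 8.84×99 + 1.47×133 = 6592.44 + 600.24 + 875.16 + 195.51 = 8263.35
ΣP(t=1)Q(t=1) = 1856.75×3 + 77.25×8 + 7.94×99 + 1.18×133 = 5570.25 + 618 + 786.06 + 156.94 = 7131.25
link = 8263.35/7131.25 = 1.158752
Link t=2→t=3:
ΣP(t=3)Q(t=2) = 2406.04×4 + 95.77×9 + 9.05×80 + 1.23×109 = 9624.16 + 861.93 + 724 + 134.07 = 11344.16
ΣP(t=2)Q(t=2) = 2197.48×4 + 75.03×9 + 8.84×80 + 1.47×109 = 8789.92 + 675.27 + 707.2 + 160.23 = 10332.62
link = 11344.16/10332.62 = 1.097898
Chained index = 100 × 1.069394 × 1.158752 × 1.097898 = 136.0474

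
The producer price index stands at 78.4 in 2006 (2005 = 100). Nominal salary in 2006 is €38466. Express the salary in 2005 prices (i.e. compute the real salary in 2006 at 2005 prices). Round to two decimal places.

Real = Nominal ÷ (Index/100) = 38466 ÷ (78.4/100)
     = 38466 ÷ 0.784 = 49063.7755

49063.78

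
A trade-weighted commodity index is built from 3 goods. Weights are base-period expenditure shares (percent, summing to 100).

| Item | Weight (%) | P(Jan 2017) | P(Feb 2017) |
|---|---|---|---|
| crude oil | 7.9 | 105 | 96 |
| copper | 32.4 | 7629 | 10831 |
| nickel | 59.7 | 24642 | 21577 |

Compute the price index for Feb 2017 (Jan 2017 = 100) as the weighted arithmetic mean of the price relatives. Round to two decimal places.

105.50

crude oil: 7.9 × (96/105) = 7.9 × 0.914286 = 7.2229
copper: 32.4 × (10831/7629) = 32.4 × 1.419714 = 45.9987
nickel: 59.7 × (21577/24642) = 59.7 × 0.875619 = 52.2744
Index = Σ wᵢ·(p₁ᵢ/p₀ᵢ) = 7.2229 + 45.9987 + 52.2744 = 105.4960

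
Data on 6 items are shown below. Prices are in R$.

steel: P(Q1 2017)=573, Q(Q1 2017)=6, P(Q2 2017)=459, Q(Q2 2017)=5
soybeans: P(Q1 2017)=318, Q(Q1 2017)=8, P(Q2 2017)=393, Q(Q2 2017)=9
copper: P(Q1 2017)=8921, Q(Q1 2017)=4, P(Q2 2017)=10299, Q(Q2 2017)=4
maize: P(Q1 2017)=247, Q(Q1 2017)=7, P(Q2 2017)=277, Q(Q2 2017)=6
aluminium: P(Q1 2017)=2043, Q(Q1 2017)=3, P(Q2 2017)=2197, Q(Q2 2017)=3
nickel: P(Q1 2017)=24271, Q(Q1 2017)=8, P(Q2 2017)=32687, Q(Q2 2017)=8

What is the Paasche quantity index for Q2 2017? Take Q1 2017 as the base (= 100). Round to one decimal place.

99.9

Paasche quantity index uses current-period prices as weights.
ΣP(Q2 2017)·Q(Q2 2017) = 459×5 + 393×9 + 10299×4 + 277×6 + 2197×3 + 32687×8 = 2295 + 3537 + 41196 + 1662 + 6591 + 261496 = 316777
ΣP(Q2 2017)·Q(Q1 2017) = 459×6 + 393×8 + 10299×4 + 277×7 + 2197×3 + 32687×8 = 2754 + 3144 + 41196 + 1939 + 6591 + 261496 = 317120
Index = 316777 / 317120 × 100 = 99.8918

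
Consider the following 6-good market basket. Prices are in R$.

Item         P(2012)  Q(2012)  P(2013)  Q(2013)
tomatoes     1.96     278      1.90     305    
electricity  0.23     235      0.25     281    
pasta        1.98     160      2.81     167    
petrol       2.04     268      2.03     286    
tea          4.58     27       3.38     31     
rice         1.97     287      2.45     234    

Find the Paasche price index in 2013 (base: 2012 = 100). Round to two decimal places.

109.09

Paasche price index uses current-period quantities as weights.
ΣP(2013)·Q(2013) = 1.90×305 + 0.25×281 + 2.81×167 + 2.03×286 + 3.38×31 + 2.45×234 = 579.5 + 70.25 + 469.27 + 580.58 + 104.78 + 573.3 = 2377.68
ΣP(2012)·Q(2013) = 1.96×305 + 0.23×281 + 1.98×167 + 2.04×286 + 4.58×31 + 1.97×234 = 597.8 + 64.63 + 330.66 + 583.44 + 141.98 + 460.98 = 2179.49
Index = 2377.68 / 2179.49 × 100 = 109.0934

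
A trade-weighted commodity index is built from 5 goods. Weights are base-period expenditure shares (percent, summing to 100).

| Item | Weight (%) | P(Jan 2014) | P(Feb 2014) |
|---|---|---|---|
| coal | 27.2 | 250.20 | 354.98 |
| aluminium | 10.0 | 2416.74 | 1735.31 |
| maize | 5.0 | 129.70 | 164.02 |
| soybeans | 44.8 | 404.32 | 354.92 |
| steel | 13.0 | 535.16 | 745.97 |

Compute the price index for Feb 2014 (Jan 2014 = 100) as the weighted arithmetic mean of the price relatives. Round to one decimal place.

109.5

coal: 27.2 × (354.98/250.20) = 27.2 × 1.418785 = 38.5910
aluminium: 10.0 × (1735.31/2416.74) = 10.0 × 0.718038 = 7.1804
maize: 5.0 × (164.02/129.70) = 5.0 × 1.264611 = 6.3231
soybeans: 44.8 × (354.92/404.32) = 44.8 × 0.877820 = 39.3263
steel: 13.0 × (745.97/535.16) = 13.0 × 1.393920 = 18.1210
Index = Σ wᵢ·(p₁ᵢ/p₀ᵢ) = 38.5910 + 7.1804 + 6.3231 + 39.3263 + 18.1210 = 109.5416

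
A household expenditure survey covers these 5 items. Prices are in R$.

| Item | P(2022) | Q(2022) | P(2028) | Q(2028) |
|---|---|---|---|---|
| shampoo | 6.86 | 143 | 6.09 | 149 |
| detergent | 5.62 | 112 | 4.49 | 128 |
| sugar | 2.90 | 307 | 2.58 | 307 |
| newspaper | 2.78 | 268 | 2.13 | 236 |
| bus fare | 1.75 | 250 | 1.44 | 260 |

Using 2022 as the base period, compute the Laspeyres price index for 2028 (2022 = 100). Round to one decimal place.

84.1

Laspeyres price index uses base-period quantities as weights.
ΣP(2028)·Q(2022) = 6.09×143 + 4.49×112 + 2.58×307 + 2.13×268 + 1.44×250 = 870.87 + 502.88 + 792.06 + 570.84 + 360 = 3096.65
ΣP(2022)·Q(2022) = 6.86×143 + 5.62×112 + 2.90×307 + 2.78×268 + 1.75×250 = 980.98 + 629.44 + 890.3 + 745.04 + 437.5 = 3683.26
Index = 3096.65 / 3683.26 × 100 = 84.0736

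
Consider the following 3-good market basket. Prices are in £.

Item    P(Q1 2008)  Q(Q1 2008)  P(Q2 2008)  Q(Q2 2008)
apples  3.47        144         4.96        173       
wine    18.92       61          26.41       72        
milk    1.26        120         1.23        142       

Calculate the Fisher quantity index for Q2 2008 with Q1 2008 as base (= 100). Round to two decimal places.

Laspeyres component (base-period weights):
ΣP(Q1 2008)Q(Q2 2008) = 3.47×173 + 18.92×72 + 1.26×142 = 600.31 + 1362.24 + 178.92 = 2141.47
ΣP(Q1 2008)Q(Q1 2008) = 3.47×144 + 18.92×61 + 1.26×120 = 499.68 + 1154.12 + 151.2 = 1805
L = 2141.47 / 1805 × 100 = 118.6410
Paasche component (current-period weights):
ΣP(Q2 2008)Q(Q2 2008) = 4.96×173 + 26.41×72 + 1.23×142 = 858.08 + 1901.52 + 174.66 = 2934.26
ΣP(Q2 2008)Q(Q1 2008) = 4.96×144 + 26.41×61 + 1.23×120 = 714.24 + 1611.01 + 147.6 = 2472.85
P = 2934.26 / 2472.85 × 100 = 118.6590
Fisher = √(L × P) = √(118.6410 × 118.6590) = 118.6500

118.65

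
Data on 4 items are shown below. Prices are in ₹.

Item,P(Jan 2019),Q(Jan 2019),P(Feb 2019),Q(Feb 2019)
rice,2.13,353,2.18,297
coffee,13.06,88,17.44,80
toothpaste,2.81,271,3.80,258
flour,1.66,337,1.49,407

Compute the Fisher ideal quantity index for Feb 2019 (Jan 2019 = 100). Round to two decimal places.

Laspeyres component (base-period weights):
ΣP(Jan 2019)Q(Feb 2019) = 2.13×297 + 13.06×80 + 2.81×258 + 1.66×407 = 632.61 + 1044.8 + 724.98 + 675.62 = 3078.01
ΣP(Jan 2019)Q(Jan 2019) = 2.13×353 + 13.06×88 + 2.81×271 + 1.66×337 = 751.89 + 1149.28 + 761.51 + 559.42 = 3222.1
L = 3078.01 / 3222.1 × 100 = 95.5281
Paasche component (current-period weights):
ΣP(Feb 2019)Q(Feb 2019) = 2.18×297 + 17.44×80 + 3.80×258 + 1.49×407 = 647.46 + 1395.2 + 980.4 + 606.43 = 3629.49
ΣP(Feb 2019)Q(Jan 2019) = 2.18×353 + 17.44×88 + 3.80×271 + 1.49×337 = 769.54 + 1534.72 + 1029.8 + 502.13 = 3836.19
P = 3629.49 / 3836.19 × 100 = 94.6118
Fisher = √(L × P) = √(95.5281 × 94.6118) = 95.0689

95.07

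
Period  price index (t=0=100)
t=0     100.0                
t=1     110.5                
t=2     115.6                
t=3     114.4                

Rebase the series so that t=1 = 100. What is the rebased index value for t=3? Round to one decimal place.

103.5

Rebased(t=3) = 114.4 / 110.5 × 100 = 103.5294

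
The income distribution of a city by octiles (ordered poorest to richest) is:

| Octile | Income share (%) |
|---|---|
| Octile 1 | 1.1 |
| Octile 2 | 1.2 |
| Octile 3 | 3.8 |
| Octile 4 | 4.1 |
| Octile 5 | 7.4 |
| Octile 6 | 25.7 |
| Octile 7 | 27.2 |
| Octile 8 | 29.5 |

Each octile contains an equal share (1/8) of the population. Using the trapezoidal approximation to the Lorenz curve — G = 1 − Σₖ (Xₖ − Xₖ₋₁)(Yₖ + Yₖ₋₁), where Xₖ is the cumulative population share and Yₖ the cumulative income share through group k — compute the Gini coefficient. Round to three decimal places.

Cumulative income shares Yₖ: 0.0110, 0.0230, 0.0610, 0.1020, 0.1760, 0.4330, 0.7050, 1.0000
Σ (Xₖ−Xₖ₋₁)(Yₖ+Yₖ₋₁) = (1/8)(0.0110+0.0000) + (1/8)(0.0230+0.0110) + (1/8)(0.0610+0.0230) + (1/8)(0.1020+0.0610) + (1/8)(0.1760+0.1020) + (1/8)(0.4330+0.1760) + (1/8)(0.7050+0.4330) + (1/8)(1.0000+0.7050)
  = 0.0014 + 0.0043 + 0.0105 + 0.0204 + 0.0347 + 0.0761 + 0.1423 + 0.2131 = 0.5028
G = 1 − 0.5028 = 0.4972

0.497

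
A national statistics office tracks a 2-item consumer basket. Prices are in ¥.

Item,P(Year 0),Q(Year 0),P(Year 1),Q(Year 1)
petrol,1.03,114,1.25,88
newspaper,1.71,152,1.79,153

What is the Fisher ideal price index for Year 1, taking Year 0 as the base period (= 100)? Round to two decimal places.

109.42

Laspeyres component (base-period weights):
ΣP(Year 1)Q(Year 0) = 1.25×114 + 1.79×152 = 142.5 + 272.08 = 414.58
ΣP(Year 0)Q(Year 0) = 1.03×114 + 1.71×152 = 117.42 + 259.92 = 377.34
L = 414.58 / 377.34 × 100 = 109.8691
Paasche component (current-period weights):
ΣP(Year 1)Q(Year 1) = 1.25×88 + 1.79×153 = 110 + 273.87 = 383.87
ΣP(Year 0)Q(Year 1) = 1.03×88 + 1.71×153 = 90.64 + 261.63 = 352.27
P = 383.87 / 352.27 × 100 = 108.9704
Fisher = √(L × P) = √(109.8691 × 108.9704) = 109.4188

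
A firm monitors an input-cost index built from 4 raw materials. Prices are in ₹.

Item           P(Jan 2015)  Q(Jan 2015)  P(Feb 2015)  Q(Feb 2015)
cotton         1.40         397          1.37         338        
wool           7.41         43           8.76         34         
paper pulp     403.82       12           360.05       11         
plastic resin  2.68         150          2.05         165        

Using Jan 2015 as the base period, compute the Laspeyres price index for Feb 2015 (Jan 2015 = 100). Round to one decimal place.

90.6

Laspeyres price index uses base-period quantities as weights.
ΣP(Feb 2015)·Q(Jan 2015) = 1.37×397 + 8.76×43 + 360.05×12 + 2.05×150 = 543.89 + 376.68 + 4320.6 + 307.5 = 5548.67
ΣP(Jan 2015)·Q(Jan 2015) = 1.40×397 + 7.41×43 + 403.82×12 + 2.68×150 = 555.8 + 318.63 + 4845.84 + 402 = 6122.27
Index = 5548.67 / 6122.27 × 100 = 90.6309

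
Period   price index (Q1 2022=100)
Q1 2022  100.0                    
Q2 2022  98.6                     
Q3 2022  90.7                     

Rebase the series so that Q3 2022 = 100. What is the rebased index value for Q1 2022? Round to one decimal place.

Rebased(Q1 2022) = 100.0 / 90.7 × 100 = 110.2536

110.3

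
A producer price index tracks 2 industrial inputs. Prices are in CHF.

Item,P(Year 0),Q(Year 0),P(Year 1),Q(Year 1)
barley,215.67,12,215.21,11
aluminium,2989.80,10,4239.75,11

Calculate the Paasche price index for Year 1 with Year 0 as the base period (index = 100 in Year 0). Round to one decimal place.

139.0

Paasche price index uses current-period quantities as weights.
ΣP(Year 1)·Q(Year 1) = 215.21×11 + 4239.75×11 = 2367.31 + 46637.25 = 49004.56
ΣP(Year 0)·Q(Year 1) = 215.67×11 + 2989.80×11 = 2372.37 + 32887.8 = 35260.17
Index = 49004.56 / 35260.17 × 100 = 138.9799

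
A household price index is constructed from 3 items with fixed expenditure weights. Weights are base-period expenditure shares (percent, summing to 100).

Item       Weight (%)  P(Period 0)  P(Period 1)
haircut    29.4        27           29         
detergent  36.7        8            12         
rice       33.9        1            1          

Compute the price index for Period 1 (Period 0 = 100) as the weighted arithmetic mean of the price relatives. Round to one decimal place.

haircut: 29.4 × (29/27) = 29.4 × 1.074074 = 31.5778
detergent: 36.7 × (12/8) = 36.7 × 1.500000 = 55.0500
rice: 33.9 × (1/1) = 33.9 × 1.000000 = 33.9000
Index = Σ wᵢ·(p₁ᵢ/p₀ᵢ) = 31.5778 + 55.0500 + 33.9000 = 120.5278

120.5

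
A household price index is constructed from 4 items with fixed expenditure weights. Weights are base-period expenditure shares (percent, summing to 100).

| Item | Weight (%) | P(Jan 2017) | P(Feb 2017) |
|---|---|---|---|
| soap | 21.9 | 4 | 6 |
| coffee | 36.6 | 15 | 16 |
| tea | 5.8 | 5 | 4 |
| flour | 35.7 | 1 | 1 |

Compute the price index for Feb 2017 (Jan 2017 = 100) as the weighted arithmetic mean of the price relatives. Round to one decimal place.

soap: 21.9 × (6/4) = 21.9 × 1.500000 = 32.8500
coffee: 36.6 × (16/15) = 36.6 × 1.066667 = 39.0400
tea: 5.8 × (4/5) = 5.8 × 0.800000 = 4.6400
flour: 35.7 × (1/1) = 35.7 × 1.000000 = 35.7000
Index = Σ wᵢ·(p₁ᵢ/p₀ᵢ) = 32.8500 + 39.0400 + 4.6400 + 35.7000 = 112.2300

112.2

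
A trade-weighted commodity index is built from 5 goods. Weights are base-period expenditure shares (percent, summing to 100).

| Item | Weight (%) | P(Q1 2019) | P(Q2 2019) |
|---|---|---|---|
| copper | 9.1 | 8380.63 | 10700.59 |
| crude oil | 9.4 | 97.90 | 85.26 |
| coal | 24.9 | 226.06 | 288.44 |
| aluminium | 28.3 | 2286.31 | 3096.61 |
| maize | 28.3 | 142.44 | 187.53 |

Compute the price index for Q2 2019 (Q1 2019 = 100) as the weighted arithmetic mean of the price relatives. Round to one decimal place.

copper: 9.1 × (10700.59/8380.63) = 9.1 × 1.276824 = 11.6191
crude oil: 9.4 × (85.26/97.90) = 9.4 × 0.870889 = 8.1864
coal: 24.9 × (288.44/226.06) = 24.9 × 1.275944 = 31.7710
aluminium: 28.3 × (3096.61/2286.31) = 28.3 × 1.354414 = 38.3299
maize: 28.3 × (187.53/142.44) = 28.3 × 1.316554 = 37.2585
Index = Σ wᵢ·(p₁ᵢ/p₀ᵢ) = 11.6191 + 8.1864 + 31.7710 + 38.3299 + 37.2585 = 127.1649

127.2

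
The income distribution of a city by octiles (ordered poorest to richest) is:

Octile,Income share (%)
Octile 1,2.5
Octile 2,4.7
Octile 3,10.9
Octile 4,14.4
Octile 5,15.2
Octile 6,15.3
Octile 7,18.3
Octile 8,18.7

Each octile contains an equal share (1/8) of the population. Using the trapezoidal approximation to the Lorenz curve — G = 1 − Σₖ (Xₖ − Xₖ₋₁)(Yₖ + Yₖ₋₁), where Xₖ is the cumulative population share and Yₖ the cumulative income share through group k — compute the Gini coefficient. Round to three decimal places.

0.244

Cumulative income shares Yₖ: 0.0250, 0.0720, 0.1810, 0.3250, 0.4770, 0.6300, 0.8130, 1.0000
Σ (Xₖ−Xₖ₋₁)(Yₖ+Yₖ₋₁) = (1/8)(0.0250+0.0000) + (1/8)(0.0720+0.0250) + (1/8)(0.1810+0.0720) + (1/8)(0.3250+0.1810) + (1/8)(0.4770+0.3250) + (1/8)(0.6300+0.4770) + (1/8)(0.8130+0.6300) + (1/8)(1.0000+0.8130)
  = 0.0031 + 0.0121 + 0.0316 + 0.0633 + 0.1003 + 0.1384 + 0.1804 + 0.2266 = 0.7558
G = 1 − 0.7558 = 0.2442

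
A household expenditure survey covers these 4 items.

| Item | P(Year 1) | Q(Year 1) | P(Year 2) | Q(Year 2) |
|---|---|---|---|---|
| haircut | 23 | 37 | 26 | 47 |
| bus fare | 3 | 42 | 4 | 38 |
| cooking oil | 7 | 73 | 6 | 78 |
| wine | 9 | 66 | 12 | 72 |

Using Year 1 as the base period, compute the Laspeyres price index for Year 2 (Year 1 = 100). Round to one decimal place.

113.4

Laspeyres price index uses base-period quantities as weights.
ΣP(Year 2)·Q(Year 1) = 26×37 + 4×42 + 6×73 + 12×66 = 962 + 168 + 438 + 792 = 2360
ΣP(Year 1)·Q(Year 1) = 23×37 + 3×42 + 7×73 + 9×66 = 851 + 126 + 511 + 594 = 2082
Index = 2360 / 2082 × 100 = 113.3525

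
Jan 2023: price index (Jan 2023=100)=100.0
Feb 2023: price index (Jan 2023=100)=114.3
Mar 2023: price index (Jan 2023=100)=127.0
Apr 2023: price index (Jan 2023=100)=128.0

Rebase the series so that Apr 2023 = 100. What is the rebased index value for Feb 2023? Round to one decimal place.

Rebased(Feb 2023) = 114.3 / 128.0 × 100 = 89.2969

89.3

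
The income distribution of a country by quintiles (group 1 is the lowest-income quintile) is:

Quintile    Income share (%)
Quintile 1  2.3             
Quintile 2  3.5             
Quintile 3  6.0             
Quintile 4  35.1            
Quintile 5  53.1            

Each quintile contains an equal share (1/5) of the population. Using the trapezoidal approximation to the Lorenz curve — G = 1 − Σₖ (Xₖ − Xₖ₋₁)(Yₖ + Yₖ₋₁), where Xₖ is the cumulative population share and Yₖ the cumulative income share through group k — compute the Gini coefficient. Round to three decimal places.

Cumulative income shares Yₖ: 0.0230, 0.0580, 0.1180, 0.4690, 1.0000
Σ (Xₖ−Xₖ₋₁)(Yₖ+Yₖ₋₁) = (1/5)(0.0230+0.0000) + (1/5)(0.0580+0.0230) + (1/5)(0.1180+0.0580) + (1/5)(0.4690+0.1180) + (1/5)(1.0000+0.4690)
  = 0.0046 + 0.0162 + 0.0352 + 0.1174 + 0.2938 = 0.4672
G = 1 − 0.4672 = 0.5328

0.533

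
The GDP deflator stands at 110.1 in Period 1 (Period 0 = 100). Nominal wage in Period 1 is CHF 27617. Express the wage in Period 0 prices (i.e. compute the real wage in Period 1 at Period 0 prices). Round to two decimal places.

Real = Nominal ÷ (Index/100) = 27617 ÷ (110.1/100)
     = 27617 ÷ 1.101 = 25083.5604

25083.56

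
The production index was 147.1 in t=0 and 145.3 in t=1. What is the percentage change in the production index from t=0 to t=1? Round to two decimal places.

Change = (145.3 − 147.1) / 147.1 × 100
       = -1.8 / 147.1 × 100 = -1.2237%

-1.22%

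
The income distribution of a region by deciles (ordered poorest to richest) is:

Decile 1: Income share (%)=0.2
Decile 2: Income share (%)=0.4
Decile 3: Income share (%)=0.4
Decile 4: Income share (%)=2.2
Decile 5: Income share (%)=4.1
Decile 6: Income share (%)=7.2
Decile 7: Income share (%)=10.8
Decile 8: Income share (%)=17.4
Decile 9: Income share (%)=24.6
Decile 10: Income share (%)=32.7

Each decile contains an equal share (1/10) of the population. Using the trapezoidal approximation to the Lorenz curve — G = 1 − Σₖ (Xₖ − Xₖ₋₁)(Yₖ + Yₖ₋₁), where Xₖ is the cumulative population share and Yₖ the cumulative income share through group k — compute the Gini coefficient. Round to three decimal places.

Cumulative income shares Yₖ: 0.0020, 0.0060, 0.0100, 0.0320, 0.0730, 0.1450, 0.2530, 0.4270, 0.6730, 1.0000
Σ (Xₖ−Xₖ₋₁)(Yₖ+Yₖ₋₁) = (1/10)(0.0020+0.0000) + (1/10)(0.0060+0.0020) + (1/10)(0.0100+0.0060) + (1/10)(0.0320+0.0100) + (1/10)(0.0730+0.0320) + (1/10)(0.1450+0.0730) + (1/10)(0.2530+0.1450) + (1/10)(0.4270+0.2530) + (1/10)(0.6730+0.4270) + (1/10)(1.0000+0.6730)
  = 0.0002 + 0.0008 + 0.0016 + 0.0042 + 0.0105 + 0.0218 + 0.0398 + 0.0680 + 0.1100 + 0.1673 = 0.4242
G = 1 − 0.4242 = 0.5758

0.576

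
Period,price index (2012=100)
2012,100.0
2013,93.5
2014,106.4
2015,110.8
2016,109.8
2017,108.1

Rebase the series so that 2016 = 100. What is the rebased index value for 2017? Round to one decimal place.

98.5

Rebased(2017) = 108.1 / 109.8 × 100 = 98.4517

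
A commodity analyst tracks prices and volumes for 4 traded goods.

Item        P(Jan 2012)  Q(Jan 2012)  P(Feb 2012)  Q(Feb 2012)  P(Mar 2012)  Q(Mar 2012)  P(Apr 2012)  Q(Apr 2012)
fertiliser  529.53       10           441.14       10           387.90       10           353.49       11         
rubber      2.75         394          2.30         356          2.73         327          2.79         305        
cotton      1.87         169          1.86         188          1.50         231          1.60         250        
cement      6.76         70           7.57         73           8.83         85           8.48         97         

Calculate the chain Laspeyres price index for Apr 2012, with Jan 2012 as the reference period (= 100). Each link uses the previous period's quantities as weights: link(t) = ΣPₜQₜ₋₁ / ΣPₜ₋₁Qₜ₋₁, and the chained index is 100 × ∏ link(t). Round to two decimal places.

Link Jan 2012→Feb 2012:
ΣP(Feb 2012)Q(Jan 2012) = 441.14×10 + 2.30×394 + 1.86×169 + 7.57×70 = 4411.4 + 906.2 + 314.34 + 529.9 = 6161.84
ΣP(Jan 2012)Q(Jan 2012) = 529.53×10 + 2.75×394 + 1.87×169 + 6.76×70 = 5295.3 + 1083.5 + 316.03 + 473.2 = 7168.03
link = 6161.84/7168.03 = 0.859628
Link Feb 2012→Mar 2012:
ΣP(Mar 2012)Q(Feb 2012) = 387.90×10 + 2.73×356 + 1.50×188 + 8.83×73 = 3879 + 971.88 + 282 + 644.59 = 5777.47
ΣP(Feb 2012)Q(Feb 2012) = 441.14×10 + 2.30×356 + 1.86×188 + 7.57×73 = 4411.4 + 818.8 + 349.68 + 552.61 = 6132.49
link = 5777.47/6132.49 = 0.942108
Link Mar 2012→Apr 2012:
ΣP(Apr 2012)Q(Mar 2012) = 353.49×10 + 2.79×327 + 1.60×231 + 8.48×85 = 3534.9 + 912.33 + 369.6 + 720.8 = 5537.63
ΣP(Mar 2012)Q(Mar 2012) = 387.90×10 + 2.73×327 + 1.50×231 + 8.83×85 = 3879 + 892.71 + 346.5 + 750.55 = 5868.76
link = 5537.63/5868.76 = 0.943578
Chained index = 100 × 0.859628 × 0.942108 × 0.943578 = 76.4168

76.42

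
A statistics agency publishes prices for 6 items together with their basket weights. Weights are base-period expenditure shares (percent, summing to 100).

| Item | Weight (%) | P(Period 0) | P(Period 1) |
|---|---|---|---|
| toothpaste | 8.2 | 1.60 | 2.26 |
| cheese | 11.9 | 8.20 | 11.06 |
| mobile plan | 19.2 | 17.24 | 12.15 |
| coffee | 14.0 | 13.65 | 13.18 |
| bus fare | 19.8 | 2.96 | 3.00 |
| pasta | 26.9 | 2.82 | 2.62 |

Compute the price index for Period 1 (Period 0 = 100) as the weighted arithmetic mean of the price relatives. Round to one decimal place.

toothpaste: 8.2 × (2.26/1.60) = 8.2 × 1.412500 = 11.5825
cheese: 11.9 × (11.06/8.20) = 11.9 × 1.348780 = 16.0505
mobile plan: 19.2 × (12.15/17.24) = 19.2 × 0.704756 = 13.5313
coffee: 14.0 × (13.18/13.65) = 14.0 × 0.965568 = 13.5179
bus fare: 19.8 × (3.00/2.96) = 19.8 × 1.013514 = 20.0676
pasta: 26.9 × (2.62/2.82) = 26.9 × 0.929078 = 24.9922
Index = Σ wᵢ·(p₁ᵢ/p₀ᵢ) = 11.5825 + 16.0505 + 13.5313 + 13.5179 + 20.0676 + 24.9922 = 99.7420

99.7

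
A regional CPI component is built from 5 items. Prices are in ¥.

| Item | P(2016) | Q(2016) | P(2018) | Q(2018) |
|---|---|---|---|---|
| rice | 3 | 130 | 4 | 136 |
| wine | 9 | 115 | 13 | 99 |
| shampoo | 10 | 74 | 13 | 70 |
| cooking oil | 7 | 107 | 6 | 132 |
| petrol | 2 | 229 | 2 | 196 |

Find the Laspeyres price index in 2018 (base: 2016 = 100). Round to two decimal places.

Laspeyres price index uses base-period quantities as weights.
ΣP(2018)·Q(2016) = 4×130 + 13×115 + 13×74 + 6×107 + 2×229 = 520 + 1495 + 962 + 642 + 458 = 4077
ΣP(2016)·Q(2016) = 3×130 + 9×115 + 10×74 + 7×107 + 2×229 = 390 + 1035 + 740 + 749 + 458 = 3372
Index = 4077 / 3372 × 100 = 120.9075

120.91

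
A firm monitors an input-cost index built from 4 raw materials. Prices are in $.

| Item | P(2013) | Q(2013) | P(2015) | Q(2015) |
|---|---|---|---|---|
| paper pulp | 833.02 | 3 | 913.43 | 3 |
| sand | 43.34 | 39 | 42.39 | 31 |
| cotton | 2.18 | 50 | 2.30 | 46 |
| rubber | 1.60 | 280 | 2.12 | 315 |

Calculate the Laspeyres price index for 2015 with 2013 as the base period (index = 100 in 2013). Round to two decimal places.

107.50

Laspeyres price index uses base-period quantities as weights.
ΣP(2015)·Q(2013) = 913.43×3 + 42.39×39 + 2.30×50 + 2.12×280 = 2740.29 + 1653.21 + 115 + 593.6 = 5102.1
ΣP(2013)·Q(2013) = 833.02×3 + 43.34×39 + 2.18×50 + 1.60×280 = 2499.06 + 1690.26 + 109 + 448 = 4746.32
Index = 5102.1 / 4746.32 × 100 = 107.4959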